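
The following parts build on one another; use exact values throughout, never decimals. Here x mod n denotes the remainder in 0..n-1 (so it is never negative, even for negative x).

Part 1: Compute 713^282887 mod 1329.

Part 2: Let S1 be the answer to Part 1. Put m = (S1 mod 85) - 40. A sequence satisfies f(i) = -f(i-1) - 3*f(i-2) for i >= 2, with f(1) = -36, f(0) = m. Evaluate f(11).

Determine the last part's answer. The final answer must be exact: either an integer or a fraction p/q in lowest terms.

Part 1: squarings mod 1329: 713^1=713, 713^2=691, 713^4=370, 713^8=13, 713^16=169, 713^32=652, 713^64=1153, 713^128=409, 713^256=1156, 713^512=691, 713^1024=370, 713^2048=13, 713^4096=169, 713^8192=652, 713^16384=1153, 713^32768=409, 713^65536=1156, 713^131072=691, 713^262144=370; 713^282887 = 713^1 * 713^2 * 713^4 * 713^256 * 713^4096 * 713^16384 * 713^262144 = 425 (mod 1329); answer 425
Part 2: S1 = 425; m = -40; f(2) = -1*(-36) - 3*(-40) = 156; iterating: f(2)=156, f(3)=-48, f(4)=-420, f(5)=564, f(6)=696, f(7)=-2388, f(8)=300, f(9)=6864, f(10)=-7764, f(11)=-12828; answer -12828

-12828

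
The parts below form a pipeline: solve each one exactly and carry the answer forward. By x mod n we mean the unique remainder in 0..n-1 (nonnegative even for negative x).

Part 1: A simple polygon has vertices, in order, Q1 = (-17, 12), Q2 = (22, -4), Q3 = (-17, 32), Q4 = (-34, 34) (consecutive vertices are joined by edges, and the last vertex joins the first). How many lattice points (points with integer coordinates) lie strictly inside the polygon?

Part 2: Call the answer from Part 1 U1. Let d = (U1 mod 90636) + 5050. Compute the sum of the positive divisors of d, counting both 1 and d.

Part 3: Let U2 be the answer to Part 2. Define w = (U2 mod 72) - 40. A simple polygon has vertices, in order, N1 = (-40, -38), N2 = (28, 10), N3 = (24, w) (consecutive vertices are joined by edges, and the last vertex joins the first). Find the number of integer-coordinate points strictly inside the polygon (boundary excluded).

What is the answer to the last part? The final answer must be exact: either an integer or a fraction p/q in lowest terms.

Part 1: cross terms: (-17*-4 - 22*12)=-196, (22*32 - -17*-4)=636, (-17*34 - -34*32)=510, (-34*12 - -17*34)=170; twice the area = |1120| = 1120; area = 560; boundary points = 1 + 3 + 1 + 1 = 6; strictly interior points = area - boundary/2 + 1 = 558; answer 558
Part 2: U1 = 558; d = 5608; 5608 = 2^3 * 701; sigma = (1 + 2 + 4 + 8) * (1 + 701) = 15 * 702 = 10530; answer 10530
Part 3: U2 = 10530; w = -22; cross terms: (-40*10 - 28*-38)=664, (28*-22 - 24*10)=-856, (24*-38 - -40*-22)=-1792; twice the area = |-1984| = 1984; area = 992; boundary points = 4 + 4 + 16 = 24; strictly interior points = area - boundary/2 + 1 = 981; answer 981

981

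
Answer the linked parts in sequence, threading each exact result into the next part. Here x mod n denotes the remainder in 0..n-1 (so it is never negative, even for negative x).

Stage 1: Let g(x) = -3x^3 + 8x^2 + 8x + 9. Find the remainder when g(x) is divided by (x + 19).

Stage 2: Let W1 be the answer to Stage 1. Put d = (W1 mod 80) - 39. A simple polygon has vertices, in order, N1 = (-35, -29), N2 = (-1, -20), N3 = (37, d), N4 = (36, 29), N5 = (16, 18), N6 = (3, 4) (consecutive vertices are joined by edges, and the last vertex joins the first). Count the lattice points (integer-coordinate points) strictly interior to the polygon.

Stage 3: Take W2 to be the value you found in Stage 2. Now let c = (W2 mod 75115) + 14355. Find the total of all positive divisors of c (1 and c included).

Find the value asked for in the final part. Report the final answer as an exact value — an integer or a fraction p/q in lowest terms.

Stage 1: remainder = value at the root: -3*(-19)^3 + 8*(-19)^2 + 8*(-19)^1 + 9 = (20577) + (2888) + (-152) + (9) = 23322; answer 23322
Stage 2: W1 = 23322; d = 3; cross terms: (-35*-20 - -1*-29)=671, (-1*3 - 37*-20)=737, (37*29 - 36*3)=965, (36*18 - 16*29)=184, (16*4 - 3*18)=10, (3*-29 - -35*4)=53; twice the area = |2620| = 2620; area = 1310; boundary points = 1 + 1 + 1 + 1 + 1 + 1 = 6; strictly interior points = area - boundary/2 + 1 = 1308; answer 1308
Stage 3: W2 = 1308; c = 15663; 15663 = 3 * 23 * 227; sigma = (1 + 3) * (1 + 23) * (1 + 227) = 4 * 24 * 228 = 21888; answer 21888

21888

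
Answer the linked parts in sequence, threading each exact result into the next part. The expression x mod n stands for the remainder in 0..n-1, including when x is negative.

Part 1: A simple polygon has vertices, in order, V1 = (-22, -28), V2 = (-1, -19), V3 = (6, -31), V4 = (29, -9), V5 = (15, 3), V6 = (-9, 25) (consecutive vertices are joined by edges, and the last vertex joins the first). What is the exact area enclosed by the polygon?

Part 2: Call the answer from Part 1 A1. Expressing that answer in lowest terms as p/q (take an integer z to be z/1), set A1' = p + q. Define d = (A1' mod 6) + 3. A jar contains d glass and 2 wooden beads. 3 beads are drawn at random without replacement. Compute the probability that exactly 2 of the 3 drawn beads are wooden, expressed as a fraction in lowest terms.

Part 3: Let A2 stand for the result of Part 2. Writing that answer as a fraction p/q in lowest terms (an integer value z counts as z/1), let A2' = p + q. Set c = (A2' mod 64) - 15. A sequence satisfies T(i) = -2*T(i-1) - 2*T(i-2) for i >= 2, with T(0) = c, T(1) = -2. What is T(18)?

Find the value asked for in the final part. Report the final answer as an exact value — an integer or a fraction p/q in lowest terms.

2048

Part 1: cross terms: (-22*-19 - -1*-28)=390, (-1*-31 - 6*-19)=145, (6*-9 - 29*-31)=845, (29*3 - 15*-9)=222, (15*25 - -9*3)=402, (-9*-28 - -22*25)=802; twice the area = |2806| = 2806; area = 1403; answer 1403
Part 2: A1 = 1403; threaded value p + q = 1404; d = 3; total draws C(5,3) = 10; favorable C(2,2)*C(3,1) = 3; P = 3/10; answer 3/10
Part 3: A2 = 3/10; threaded value p + q = 13; c = -2; T(2) = -2*(-2) - 2*(-2) = 8; iterating: T(2)=8, T(3)=-12, T(4)=8, T(5)=8, T(6)=-32, T(7)=48, T(8)=-32, T(9)=-32, T(10)=128, T(11)=-192, T(12)=128, T(13)=128, T(14)=-512, T(15)=768, T(16)=-512, T(17)=-512, T(18)=2048; answer 2048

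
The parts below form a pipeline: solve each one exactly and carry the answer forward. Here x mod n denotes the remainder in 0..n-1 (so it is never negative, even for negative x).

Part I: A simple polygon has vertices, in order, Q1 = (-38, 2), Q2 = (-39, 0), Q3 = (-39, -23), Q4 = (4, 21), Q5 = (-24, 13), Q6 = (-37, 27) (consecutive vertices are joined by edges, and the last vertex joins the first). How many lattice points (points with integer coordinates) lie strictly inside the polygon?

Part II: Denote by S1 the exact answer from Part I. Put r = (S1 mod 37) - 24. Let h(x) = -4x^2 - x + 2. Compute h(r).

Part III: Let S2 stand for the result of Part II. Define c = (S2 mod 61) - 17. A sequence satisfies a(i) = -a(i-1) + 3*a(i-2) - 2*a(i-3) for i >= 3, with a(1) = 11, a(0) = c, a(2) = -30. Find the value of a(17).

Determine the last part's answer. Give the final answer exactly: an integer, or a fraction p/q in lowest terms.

21868656

Part I: cross terms: (-38*0 - -39*2)=78, (-39*-23 - -39*0)=897, (-39*21 - 4*-23)=-727, (4*13 - -24*21)=556, (-24*27 - -37*13)=-167, (-37*2 - -38*27)=952; twice the area = |1589| = 1589; area = 1589/2; boundary points = 1 + 23 + 1 + 4 + 1 + 1 = 31; strictly interior points = area - boundary/2 + 1 = 780; answer 780
Part II: S1 = 780; r = -21; -4*(-21)^2 - 1*(-21)^1 + 2 = (-1764) + (21) + (2) = -1741; answer -1741
Part III: S2 = -1741; c = 11; a(3) = -1*(-30) + 3*(11) - 2*(11) = 41; iterating: a(3)=41, a(4)=-153, a(5)=336, a(6)=-877, a(7)=2191, a(8)=-5494, a(9)=13821, a(10)=-34685, a(11)=87136, a(12)=-218833, a(13)=549611, a(14)=-1380382, a(15)=3466881, a(16)=-8707249, a(17)=21868656; answer 21868656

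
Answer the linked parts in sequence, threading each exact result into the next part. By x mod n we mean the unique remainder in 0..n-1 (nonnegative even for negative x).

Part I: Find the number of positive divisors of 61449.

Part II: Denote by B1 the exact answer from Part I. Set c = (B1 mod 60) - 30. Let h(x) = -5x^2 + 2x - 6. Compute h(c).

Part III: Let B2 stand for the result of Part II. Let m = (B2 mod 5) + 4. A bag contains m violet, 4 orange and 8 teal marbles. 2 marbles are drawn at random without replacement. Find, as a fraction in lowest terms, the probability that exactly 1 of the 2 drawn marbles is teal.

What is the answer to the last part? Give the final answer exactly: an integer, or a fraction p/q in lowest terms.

80/153

Part I: 61449 = 3 * 20483; number of divisors = (1+1) * (1+1) = 4; answer 4
Part II: B1 = 4; c = -26; -5*(-26)^2 + 2*(-26)^1 - 6 = (-3380) + (-52) + (-6) = -3438; answer -3438
Part III: B2 = -3438; m = 6; total draws C(18,2) = 153; favorable C(8,1)*C(10,1) = 80; P = 80/153; answer 80/153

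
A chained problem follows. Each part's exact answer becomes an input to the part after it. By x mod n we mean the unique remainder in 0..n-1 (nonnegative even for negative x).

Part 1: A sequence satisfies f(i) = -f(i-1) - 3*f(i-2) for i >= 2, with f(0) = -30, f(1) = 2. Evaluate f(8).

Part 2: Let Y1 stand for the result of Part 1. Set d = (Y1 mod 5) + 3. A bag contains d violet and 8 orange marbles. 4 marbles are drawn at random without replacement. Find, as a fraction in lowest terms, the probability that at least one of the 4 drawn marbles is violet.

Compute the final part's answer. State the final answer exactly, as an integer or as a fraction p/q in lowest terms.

26/33

Part 1: f(2) = -1*(2) - 3*(-30) = 88; iterating: f(2)=88, f(3)=-94, f(4)=-170, f(5)=452, f(6)=58, f(7)=-1414, f(8)=1240; answer 1240
Part 2: Y1 = 1240; d = 3; total draws C(11,4) = 330; complement C(8,4) = 70; favorable 330 - 70 = 260; P = 26/33; answer 26/33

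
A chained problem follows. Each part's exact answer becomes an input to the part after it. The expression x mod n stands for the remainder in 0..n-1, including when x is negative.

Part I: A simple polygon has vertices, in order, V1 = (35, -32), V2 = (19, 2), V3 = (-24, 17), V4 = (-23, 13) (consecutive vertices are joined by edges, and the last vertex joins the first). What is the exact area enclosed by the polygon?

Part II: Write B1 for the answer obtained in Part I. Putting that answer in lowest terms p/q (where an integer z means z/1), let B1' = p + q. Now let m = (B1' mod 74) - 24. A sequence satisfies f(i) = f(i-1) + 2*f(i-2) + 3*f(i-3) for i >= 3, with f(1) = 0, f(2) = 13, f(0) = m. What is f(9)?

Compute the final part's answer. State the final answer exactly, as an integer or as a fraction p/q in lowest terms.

Part I: cross terms: (35*2 - 19*-32)=678, (19*17 - -24*2)=371, (-24*13 - -23*17)=79, (-23*-32 - 35*13)=281; twice the area = |1409| = 1409; area = 1409/2; answer 1409/2
Part II: B1 = 1409/2; threaded value p + q = 1411; m = -19; f(3) = 1*(13) + 2*(0) + 3*(-19) = -44; iterating: f(3)=-44, f(4)=-18, f(5)=-67, f(6)=-235, f(7)=-423, f(8)=-1094, f(9)=-2645; answer -2645

-2645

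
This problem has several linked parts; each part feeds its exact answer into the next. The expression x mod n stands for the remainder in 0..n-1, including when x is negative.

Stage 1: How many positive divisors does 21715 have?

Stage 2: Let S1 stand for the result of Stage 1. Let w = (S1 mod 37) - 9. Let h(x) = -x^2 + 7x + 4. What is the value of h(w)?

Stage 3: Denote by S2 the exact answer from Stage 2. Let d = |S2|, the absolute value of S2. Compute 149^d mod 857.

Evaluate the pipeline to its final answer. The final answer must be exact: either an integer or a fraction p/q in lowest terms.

562

Stage 1: 21715 = 5 * 43 * 101; number of divisors = (1+1) * (1+1) * (1+1) = 8; answer 8
Stage 2: S1 = 8; w = -1; -1*(-1)^2 + 7*(-1)^1 + 4 = (-1) + (-7) + (4) = -4; answer -4
Stage 3: S2 = -4; d = 4; squarings mod 857: 149^1=149, 149^2=776, 149^4=562; 149^4 = 149^4 = 562 (mod 857); answer 562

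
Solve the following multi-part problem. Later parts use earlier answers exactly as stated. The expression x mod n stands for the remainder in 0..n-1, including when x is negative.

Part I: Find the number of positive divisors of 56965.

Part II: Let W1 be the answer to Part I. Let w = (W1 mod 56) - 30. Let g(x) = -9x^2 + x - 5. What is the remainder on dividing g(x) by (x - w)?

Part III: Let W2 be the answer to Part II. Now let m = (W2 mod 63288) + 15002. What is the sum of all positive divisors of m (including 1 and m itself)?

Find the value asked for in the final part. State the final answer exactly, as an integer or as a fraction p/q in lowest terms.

89528

Part I: 56965 = 5 * 11393; number of divisors = (1+1) * (1+1) = 4; answer 4
Part II: W1 = 4; w = -26; remainder = value at the root: -9*(-26)^2 + 1*(-26)^1 - 5 = (-6084) + (-26) + (-5) = -6115; answer -6115
Part III: W2 = -6115; m = 72175; 72175 = 5^2 * 2887; sigma = (1 + 5 + 25) * (1 + 2887) = 31 * 2888 = 89528; answer 89528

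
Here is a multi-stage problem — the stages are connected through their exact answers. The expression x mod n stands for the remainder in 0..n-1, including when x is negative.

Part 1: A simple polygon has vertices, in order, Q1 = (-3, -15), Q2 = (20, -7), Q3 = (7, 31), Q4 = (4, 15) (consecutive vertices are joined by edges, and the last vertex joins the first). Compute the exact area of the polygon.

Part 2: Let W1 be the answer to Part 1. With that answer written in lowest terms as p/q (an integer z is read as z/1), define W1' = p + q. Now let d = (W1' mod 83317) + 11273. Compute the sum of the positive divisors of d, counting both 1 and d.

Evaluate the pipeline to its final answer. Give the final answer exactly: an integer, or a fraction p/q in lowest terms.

23940

Part 1: cross terms: (-3*-7 - 20*-15)=321, (20*31 - 7*-7)=669, (7*15 - 4*31)=-19, (4*-15 - -3*15)=-15; twice the area = |956| = 956; area = 478; answer 478
Part 2: W1 = 478; threaded value p + q = 479; d = 11752; 11752 = 2^3 * 13 * 113; sigma = (1 + 2 + 4 + 8) * (1 + 13) * (1 + 113) = 15 * 14 * 114 = 23940; answer 23940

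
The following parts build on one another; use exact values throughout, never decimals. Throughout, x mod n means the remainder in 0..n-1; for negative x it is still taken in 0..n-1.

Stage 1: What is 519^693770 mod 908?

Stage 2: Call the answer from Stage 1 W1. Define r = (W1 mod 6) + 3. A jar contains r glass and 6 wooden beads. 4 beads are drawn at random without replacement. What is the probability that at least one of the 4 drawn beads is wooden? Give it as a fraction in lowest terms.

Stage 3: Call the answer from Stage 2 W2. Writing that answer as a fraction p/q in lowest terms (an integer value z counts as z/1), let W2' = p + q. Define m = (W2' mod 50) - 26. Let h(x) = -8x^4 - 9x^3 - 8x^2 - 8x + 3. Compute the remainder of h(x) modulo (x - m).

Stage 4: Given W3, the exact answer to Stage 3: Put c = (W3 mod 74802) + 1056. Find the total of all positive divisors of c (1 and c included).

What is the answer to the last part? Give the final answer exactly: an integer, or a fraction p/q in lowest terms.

Stage 1: squarings mod 908: 519^1=519, 519^2=593, 519^4=253, 519^8=449, 519^16=25, 519^32=625, 519^64=185, 519^128=629, 519^256=661, 519^512=173, 519^1024=873, 519^2048=317, 519^4096=609, 519^8192=417, 519^16384=461, 519^32768=49, 519^65536=585, 519^131072=817, 519^262144=109, 519^524288=77; 519^693770 = 519^2 * 519^8 * 519^512 * 519^1024 * 519^4096 * 519^32768 * 519^131072 * 519^524288 = 841 (mod 908); answer 841
Stage 2: W1 = 841; r = 4; total draws C(10,4) = 210; complement C(4,4) = 1; favorable 210 - 1 = 209; P = 209/210; answer 209/210
Stage 3: W2 = 209/210; threaded value p + q = 419; m = -7; remainder = value at the root: -8*(-7)^4 - 9*(-7)^3 - 8*(-7)^2 - 8*(-7)^1 + 3 = (-19208) + (3087) + (-392) + (56) + (3) = -16454; answer -16454
Stage 4: W3 = -16454; c = 59404; 59404 = 2^2 * 14851; sigma = (1 + 2 + 4) * (1 + 14851) = 7 * 14852 = 103964; answer 103964

103964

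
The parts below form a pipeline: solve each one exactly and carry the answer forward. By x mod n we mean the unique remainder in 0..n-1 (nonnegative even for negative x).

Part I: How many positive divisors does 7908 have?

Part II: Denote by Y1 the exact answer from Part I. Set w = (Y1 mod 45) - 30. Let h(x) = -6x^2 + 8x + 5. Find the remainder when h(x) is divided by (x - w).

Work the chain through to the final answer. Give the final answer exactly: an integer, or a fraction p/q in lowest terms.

Part I: 7908 = 2^2 * 3 * 659; number of divisors = (2+1) * (1+1) * (1+1) = 12; answer 12
Part II: Y1 = 12; w = -18; remainder = value at the root: -6*(-18)^2 + 8*(-18)^1 + 5 = (-1944) + (-144) + (5) = -2083; answer -2083

-2083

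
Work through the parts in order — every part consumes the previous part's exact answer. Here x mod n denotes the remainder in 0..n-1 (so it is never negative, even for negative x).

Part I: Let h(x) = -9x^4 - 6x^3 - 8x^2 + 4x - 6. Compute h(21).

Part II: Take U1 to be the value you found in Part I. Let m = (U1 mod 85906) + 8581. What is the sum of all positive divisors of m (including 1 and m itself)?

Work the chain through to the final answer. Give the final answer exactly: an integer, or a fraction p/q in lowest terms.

Part I: -9*(21)^4 - 6*(21)^3 - 8*(21)^2 + 4*(21)^1 - 6 = (-1750329) + (-55566) + (-3528) + (84) + (-6) = -1809345; answer -1809345
Part II: U1 = -1809345; m = 89168; 89168 = 2^4 * 5573; sigma = (1 + 2 + 4 + 8 + 16) * (1 + 5573) = 31 * 5574 = 172794; answer 172794

172794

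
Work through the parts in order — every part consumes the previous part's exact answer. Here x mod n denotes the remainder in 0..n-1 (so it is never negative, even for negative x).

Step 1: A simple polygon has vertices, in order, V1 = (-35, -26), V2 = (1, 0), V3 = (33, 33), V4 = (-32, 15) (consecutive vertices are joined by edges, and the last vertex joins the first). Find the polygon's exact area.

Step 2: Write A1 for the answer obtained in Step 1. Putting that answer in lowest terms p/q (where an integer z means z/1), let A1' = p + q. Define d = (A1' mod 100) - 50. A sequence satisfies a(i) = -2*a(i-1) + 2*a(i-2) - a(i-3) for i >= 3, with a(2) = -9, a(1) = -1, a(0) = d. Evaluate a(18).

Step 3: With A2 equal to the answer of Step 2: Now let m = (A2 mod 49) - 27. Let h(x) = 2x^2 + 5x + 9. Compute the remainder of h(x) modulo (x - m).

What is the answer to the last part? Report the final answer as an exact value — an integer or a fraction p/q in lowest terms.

Step 1: cross terms: (-35*0 - 1*-26)=26, (1*33 - 33*0)=33, (33*15 - -32*33)=1551, (-32*-26 - -35*15)=1357; twice the area = |2967| = 2967; area = 2967/2; answer 2967/2
Step 2: A1 = 2967/2; threaded value p + q = 2969; d = 19; a(3) = -2*(-9) + 2*(-1) - 1*(19) = -3; iterating: a(3)=-3, a(4)=-11, a(5)=25, a(6)=-69, a(7)=199, a(8)=-561, a(9)=1589, a(10)=-4499, a(11)=12737, a(12)=-36061, a(13)=102095, a(14)=-289049, a(15)=818349, a(16)=-2316891, a(17)=6559529, a(18)=-18571189; answer -18571189
Step 3: A2 = -18571189; m = -20; remainder = value at the root: 2*(-20)^2 + 5*(-20)^1 + 9 = (800) + (-100) + (9) = 709; answer 709

709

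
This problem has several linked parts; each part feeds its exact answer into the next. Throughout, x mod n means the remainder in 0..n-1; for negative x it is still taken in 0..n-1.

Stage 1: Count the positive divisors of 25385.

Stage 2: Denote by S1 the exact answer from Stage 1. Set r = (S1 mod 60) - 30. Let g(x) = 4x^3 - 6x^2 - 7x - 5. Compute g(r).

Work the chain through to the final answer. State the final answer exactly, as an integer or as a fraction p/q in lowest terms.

Stage 1: 25385 = 5 * 5077; number of divisors = (1+1) * (1+1) = 4; answer 4
Stage 2: S1 = 4; r = -26; 4*(-26)^3 - 6*(-26)^2 - 7*(-26)^1 - 5 = (-70304) + (-4056) + (182) + (-5) = -74183; answer -74183

-74183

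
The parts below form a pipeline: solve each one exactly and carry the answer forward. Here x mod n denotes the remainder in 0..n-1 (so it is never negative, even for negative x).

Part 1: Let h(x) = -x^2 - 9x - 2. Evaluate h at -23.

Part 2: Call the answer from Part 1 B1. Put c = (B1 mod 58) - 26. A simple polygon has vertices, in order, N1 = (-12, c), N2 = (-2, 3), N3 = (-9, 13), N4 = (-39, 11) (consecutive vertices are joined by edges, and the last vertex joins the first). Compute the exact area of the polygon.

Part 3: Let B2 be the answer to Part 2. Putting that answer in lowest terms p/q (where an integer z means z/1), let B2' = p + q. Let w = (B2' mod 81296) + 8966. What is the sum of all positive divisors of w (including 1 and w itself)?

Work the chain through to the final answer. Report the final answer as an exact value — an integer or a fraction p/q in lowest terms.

Part 1: -1*(-23)^2 - 9*(-23)^1 - 2 = (-529) + (207) + (-2) = -324; answer -324
Part 2: B1 = -324; c = -2; cross terms: (-12*3 - -2*-2)=-40, (-2*13 - -9*3)=1, (-9*11 - -39*13)=408, (-39*-2 - -12*11)=210; twice the area = |579| = 579; area = 579/2; answer 579/2
Part 3: B2 = 579/2; threaded value p + q = 581; w = 9547; 9547 is prime, so its only divisors are 1 and 9547; sigma = 1 + 9547 = 9548; answer 9548

9548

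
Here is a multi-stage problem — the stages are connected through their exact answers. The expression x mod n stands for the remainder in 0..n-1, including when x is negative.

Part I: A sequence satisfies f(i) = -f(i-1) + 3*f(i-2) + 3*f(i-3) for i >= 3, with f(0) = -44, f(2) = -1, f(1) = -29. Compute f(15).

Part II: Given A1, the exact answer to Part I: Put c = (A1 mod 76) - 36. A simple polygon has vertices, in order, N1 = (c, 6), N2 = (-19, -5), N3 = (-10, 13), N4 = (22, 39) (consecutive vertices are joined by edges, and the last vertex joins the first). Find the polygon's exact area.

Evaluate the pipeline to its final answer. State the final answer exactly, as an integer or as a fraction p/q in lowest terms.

815/2

Part I: f(3) = -1*(-1) + 3*(-29) + 3*(-44) = -218; iterating: f(3)=-218, f(4)=128, f(5)=-785, f(6)=515, f(7)=-2486, f(8)=1676, f(9)=-7589, f(10)=5159, f(11)=-22898, f(12)=15608, f(13)=-68825, f(14)=46955, f(15)=-206606; answer -206606
Part II: A1 = -206606; c = 2; cross terms: (2*-5 - -19*6)=104, (-19*13 - -10*-5)=-297, (-10*39 - 22*13)=-676, (22*6 - 2*39)=54; twice the area = |-815| = 815; area = 815/2; answer 815/2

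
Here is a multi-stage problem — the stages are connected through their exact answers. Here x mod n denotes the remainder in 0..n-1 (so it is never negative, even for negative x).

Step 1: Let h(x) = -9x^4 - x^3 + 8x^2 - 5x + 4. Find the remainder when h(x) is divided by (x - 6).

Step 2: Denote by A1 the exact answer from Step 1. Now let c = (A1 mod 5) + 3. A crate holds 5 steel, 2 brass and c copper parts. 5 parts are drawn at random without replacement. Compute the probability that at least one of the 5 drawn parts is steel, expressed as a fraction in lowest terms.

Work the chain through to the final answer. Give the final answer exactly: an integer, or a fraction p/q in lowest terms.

Step 1: remainder = value at the root: -9*(6)^4 - 1*(6)^3 + 8*(6)^2 - 5*(6)^1 + 4 = (-11664) + (-216) + (288) + (-30) + (4) = -11618; answer -11618
Step 2: A1 = -11618; c = 5; total draws C(12,5) = 792; complement C(7,5) = 21; favorable 792 - 21 = 771; P = 257/264; answer 257/264

257/264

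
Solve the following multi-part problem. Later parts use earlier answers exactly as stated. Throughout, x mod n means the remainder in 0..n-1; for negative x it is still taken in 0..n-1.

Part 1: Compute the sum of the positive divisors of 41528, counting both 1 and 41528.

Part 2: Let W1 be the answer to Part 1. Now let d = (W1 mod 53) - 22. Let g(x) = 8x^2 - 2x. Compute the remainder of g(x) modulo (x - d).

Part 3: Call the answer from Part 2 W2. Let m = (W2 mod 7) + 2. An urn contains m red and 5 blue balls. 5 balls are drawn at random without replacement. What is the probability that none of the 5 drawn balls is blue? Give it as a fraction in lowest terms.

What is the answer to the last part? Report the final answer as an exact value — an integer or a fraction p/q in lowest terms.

Part 1: 41528 = 2^3 * 29 * 179; sigma = (1 + 2 + 4 + 8) * (1 + 29) * (1 + 179) = 15 * 30 * 180 = 81000; answer 81000
Part 2: W1 = 81000; d = -6; remainder = value at the root: 8*(-6)^2 - 2*(-6)^1 = (288) + (12) = 300; answer 300
Part 3: W2 = 300; m = 8; total draws C(13,5) = 1287; favorable C(8,5) = 56; P = 56/1287; answer 56/1287

56/1287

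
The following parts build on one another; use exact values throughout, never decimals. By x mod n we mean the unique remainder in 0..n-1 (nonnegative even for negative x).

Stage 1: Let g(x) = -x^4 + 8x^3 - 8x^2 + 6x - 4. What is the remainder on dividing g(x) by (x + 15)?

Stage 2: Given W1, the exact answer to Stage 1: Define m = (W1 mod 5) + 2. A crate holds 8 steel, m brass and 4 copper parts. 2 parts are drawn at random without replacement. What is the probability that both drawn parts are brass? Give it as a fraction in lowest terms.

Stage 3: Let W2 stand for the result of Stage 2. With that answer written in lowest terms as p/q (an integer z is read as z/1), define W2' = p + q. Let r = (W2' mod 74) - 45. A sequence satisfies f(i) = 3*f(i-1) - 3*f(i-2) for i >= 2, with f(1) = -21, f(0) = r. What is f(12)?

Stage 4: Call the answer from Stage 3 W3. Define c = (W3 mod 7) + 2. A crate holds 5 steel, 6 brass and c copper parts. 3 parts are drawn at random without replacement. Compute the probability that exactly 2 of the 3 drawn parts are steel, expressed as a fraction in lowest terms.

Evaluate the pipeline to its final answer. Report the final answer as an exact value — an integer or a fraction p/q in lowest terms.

65/408

Stage 1: remainder = value at the root: -1*(-15)^4 + 8*(-15)^3 - 8*(-15)^2 + 6*(-15)^1 - 4 = (-50625) + (-27000) + (-1800) + (-90) + (-4) = -79519; answer -79519
Stage 2: W1 = -79519; m = 3; total draws C(15,2) = 105; favorable C(3,2) = 3; P = 1/35; answer 1/35
Stage 3: W2 = 1/35; threaded value p + q = 36; r = -9; f(2) = 3*(-21) - 3*(-9) = -36; iterating: f(2)=-36, f(3)=-45, f(4)=-27, f(5)=54, f(6)=243, f(7)=567, f(8)=972, f(9)=1215, f(10)=729, f(11)=-1458, f(12)=-6561; answer -6561
Stage 4: W3 = -6561; c = 7; total draws C(18,3) = 816; favorable C(5,2)*C(13,1) = 130; P = 65/408; answer 65/408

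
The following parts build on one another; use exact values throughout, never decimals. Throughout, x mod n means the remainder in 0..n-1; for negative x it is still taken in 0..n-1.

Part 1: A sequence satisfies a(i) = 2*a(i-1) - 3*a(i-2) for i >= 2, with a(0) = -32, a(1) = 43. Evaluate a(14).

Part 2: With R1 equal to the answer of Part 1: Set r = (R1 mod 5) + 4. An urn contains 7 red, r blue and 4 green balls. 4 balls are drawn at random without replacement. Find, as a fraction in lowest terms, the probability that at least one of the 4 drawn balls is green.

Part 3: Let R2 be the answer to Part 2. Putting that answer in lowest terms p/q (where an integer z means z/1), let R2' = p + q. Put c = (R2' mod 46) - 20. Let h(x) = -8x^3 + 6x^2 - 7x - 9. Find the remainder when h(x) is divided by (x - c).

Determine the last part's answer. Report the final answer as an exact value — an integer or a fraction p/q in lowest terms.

3078

Part 1: a(2) = 2*(43) - 3*(-32) = 182; iterating: a(2)=182, a(3)=235, a(4)=-76, a(5)=-857, a(6)=-1486, a(7)=-401, a(8)=3656, a(9)=8515, a(10)=6062, a(11)=-13421, a(12)=-45028, a(13)=-49793, a(14)=35498; answer 35498
Part 2: R1 = 35498; r = 7; total draws C(18,4) = 3060; complement C(14,4) = 1001; favorable 3060 - 1001 = 2059; P = 2059/3060; answer 2059/3060
Part 3: R2 = 2059/3060; threaded value p + q = 5119; c = -7; remainder = value at the root: -8*(-7)^3 + 6*(-7)^2 - 7*(-7)^1 - 9 = (2744) + (294) + (49) + (-9) = 3078; answer 3078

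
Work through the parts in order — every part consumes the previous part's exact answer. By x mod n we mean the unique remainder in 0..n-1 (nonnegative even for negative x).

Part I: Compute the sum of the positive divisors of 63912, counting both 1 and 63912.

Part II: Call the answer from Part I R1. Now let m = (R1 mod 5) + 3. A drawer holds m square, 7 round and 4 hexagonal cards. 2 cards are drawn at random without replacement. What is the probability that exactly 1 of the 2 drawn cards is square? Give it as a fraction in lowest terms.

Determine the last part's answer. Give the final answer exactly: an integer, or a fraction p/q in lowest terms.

Part I: 63912 = 2^3 * 3 * 2663; sigma = (1 + 2 + 4 + 8) * (1 + 3) * (1 + 2663) = 15 * 4 * 2664 = 159840; answer 159840
Part II: R1 = 159840; m = 3; total draws C(14,2) = 91; favorable C(3,1)*C(11,1) = 33; P = 33/91; answer 33/91

33/91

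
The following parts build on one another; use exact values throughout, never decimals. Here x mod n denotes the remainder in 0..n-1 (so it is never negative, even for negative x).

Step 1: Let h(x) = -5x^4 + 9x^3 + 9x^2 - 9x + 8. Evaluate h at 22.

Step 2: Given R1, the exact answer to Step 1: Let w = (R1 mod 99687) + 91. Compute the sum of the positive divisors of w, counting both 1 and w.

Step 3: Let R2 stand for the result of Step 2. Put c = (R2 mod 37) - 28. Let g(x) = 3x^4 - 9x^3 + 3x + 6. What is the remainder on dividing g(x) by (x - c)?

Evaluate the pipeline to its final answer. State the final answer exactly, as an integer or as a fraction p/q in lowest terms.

Step 1: -5*(22)^4 + 9*(22)^3 + 9*(22)^2 - 9*(22)^1 + 8 = (-1171280) + (95832) + (4356) + (-198) + (8) = -1071282; answer -1071282
Step 2: R1 = -1071282; w = 25366; 25366 = 2 * 11 * 1153; sigma = (1 + 2) * (1 + 11) * (1 + 1153) = 3 * 12 * 1154 = 41544; answer 41544
Step 3: R2 = 41544; c = 2; remainder = value at the root: 3*(2)^4 - 9*(2)^3 + 3*(2)^1 + 6 = (48) + (-72) + (6) + (6) = -12; answer -12

-12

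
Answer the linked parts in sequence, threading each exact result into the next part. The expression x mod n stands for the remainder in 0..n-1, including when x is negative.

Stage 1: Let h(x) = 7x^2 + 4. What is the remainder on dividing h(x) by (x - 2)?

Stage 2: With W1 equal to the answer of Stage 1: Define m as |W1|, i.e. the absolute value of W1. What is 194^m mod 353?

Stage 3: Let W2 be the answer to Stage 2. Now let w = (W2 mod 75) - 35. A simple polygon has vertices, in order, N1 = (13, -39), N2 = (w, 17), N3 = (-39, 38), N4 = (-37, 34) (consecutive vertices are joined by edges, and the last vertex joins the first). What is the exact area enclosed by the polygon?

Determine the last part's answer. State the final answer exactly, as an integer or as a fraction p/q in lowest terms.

1965/2

Stage 1: remainder = value at the root: 7*(2)^2 + 4 = (28) + (4) = 32; answer 32
Stage 2: W1 = 32; m = 32; squarings mod 353: 194^1=194, 194^2=218, 194^4=222, 194^8=217, 194^16=140, 194^32=185; 194^32 = 194^32 = 185 (mod 353); answer 185
Stage 3: W2 = 185; w = 0; cross terms: (13*17 - 0*-39)=221, (0*38 - -39*17)=663, (-39*34 - -37*38)=80, (-37*-39 - 13*34)=1001; twice the area = |1965| = 1965; area = 1965/2; answer 1965/2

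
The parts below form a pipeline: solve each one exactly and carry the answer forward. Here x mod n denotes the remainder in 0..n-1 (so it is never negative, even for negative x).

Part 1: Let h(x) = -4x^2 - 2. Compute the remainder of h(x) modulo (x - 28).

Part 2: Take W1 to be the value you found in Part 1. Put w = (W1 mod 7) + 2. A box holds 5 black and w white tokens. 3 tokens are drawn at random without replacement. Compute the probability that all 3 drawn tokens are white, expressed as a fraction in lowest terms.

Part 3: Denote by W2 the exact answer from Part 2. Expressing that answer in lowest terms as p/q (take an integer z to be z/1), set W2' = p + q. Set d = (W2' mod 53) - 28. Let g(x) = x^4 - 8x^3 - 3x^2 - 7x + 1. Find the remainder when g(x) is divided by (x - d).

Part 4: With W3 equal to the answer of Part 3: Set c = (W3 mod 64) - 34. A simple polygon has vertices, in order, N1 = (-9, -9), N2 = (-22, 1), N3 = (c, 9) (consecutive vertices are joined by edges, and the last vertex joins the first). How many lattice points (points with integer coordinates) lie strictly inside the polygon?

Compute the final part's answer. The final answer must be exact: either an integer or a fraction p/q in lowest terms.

Part 1: remainder = value at the root: -4*(28)^2 - 2 = (-3136) + (-2) = -3138; answer -3138
Part 2: W1 = -3138; w = 7; total draws C(12,3) = 220; favorable C(7,3) = 35; P = 7/44; answer 7/44
Part 3: W2 = 7/44; threaded value p + q = 51; d = 23; remainder = value at the root: 1*(23)^4 - 8*(23)^3 - 3*(23)^2 - 7*(23)^1 + 1 = (279841) + (-97336) + (-1587) + (-161) + (1) = 180758; answer 180758
Part 4: W3 = 180758; c = -12; cross terms: (-9*1 - -22*-9)=-207, (-22*9 - -12*1)=-186, (-12*-9 - -9*9)=189; twice the area = |-204| = 204; area = 102; boundary points = 1 + 2 + 3 = 6; strictly interior points = area - boundary/2 + 1 = 100; answer 100

100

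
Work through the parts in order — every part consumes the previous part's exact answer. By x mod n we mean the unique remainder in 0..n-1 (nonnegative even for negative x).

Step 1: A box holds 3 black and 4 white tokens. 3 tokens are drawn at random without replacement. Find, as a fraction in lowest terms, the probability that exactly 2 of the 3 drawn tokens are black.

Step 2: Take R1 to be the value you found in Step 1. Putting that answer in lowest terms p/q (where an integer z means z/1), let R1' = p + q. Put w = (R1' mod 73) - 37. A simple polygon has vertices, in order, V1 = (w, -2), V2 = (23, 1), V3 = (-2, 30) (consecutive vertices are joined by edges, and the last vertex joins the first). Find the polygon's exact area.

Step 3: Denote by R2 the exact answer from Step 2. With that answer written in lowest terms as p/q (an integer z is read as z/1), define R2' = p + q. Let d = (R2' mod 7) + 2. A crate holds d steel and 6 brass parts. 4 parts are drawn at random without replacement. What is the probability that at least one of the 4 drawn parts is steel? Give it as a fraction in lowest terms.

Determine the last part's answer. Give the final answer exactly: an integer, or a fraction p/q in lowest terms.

21/22

Step 1: total draws C(7,3) = 35; favorable C(3,2)*C(4,1) = 12; P = 12/35; answer 12/35
Step 2: R1 = 12/35; threaded value p + q = 47; w = 10; cross terms: (10*1 - 23*-2)=56, (23*30 - -2*1)=692, (-2*-2 - 10*30)=-296; twice the area = |452| = 452; area = 226; answer 226
Step 3: R2 = 226; threaded value p + q = 227; d = 5; total draws C(11,4) = 330; complement C(6,4) = 15; favorable 330 - 15 = 315; P = 21/22; answer 21/22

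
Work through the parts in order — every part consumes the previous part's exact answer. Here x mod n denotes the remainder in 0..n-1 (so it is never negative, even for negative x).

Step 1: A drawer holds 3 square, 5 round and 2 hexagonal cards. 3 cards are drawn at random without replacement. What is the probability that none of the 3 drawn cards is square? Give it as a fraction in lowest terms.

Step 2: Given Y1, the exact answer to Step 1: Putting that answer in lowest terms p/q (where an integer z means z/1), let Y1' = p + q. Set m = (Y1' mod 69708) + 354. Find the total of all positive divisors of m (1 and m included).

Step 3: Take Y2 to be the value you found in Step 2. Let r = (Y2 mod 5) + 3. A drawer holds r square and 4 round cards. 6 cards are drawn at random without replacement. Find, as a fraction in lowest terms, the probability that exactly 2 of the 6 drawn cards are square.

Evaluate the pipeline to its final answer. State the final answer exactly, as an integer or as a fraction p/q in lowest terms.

Step 1: total draws C(10,3) = 120; favorable C(7,3) = 35; P = 7/24; answer 7/24
Step 2: Y1 = 7/24; threaded value p + q = 31; m = 385; 385 = 5 * 7 * 11; sigma = (1 + 5) * (1 + 7) * (1 + 11) = 6 * 8 * 12 = 576; answer 576
Step 3: Y2 = 576; r = 4; total draws C(8,6) = 28; favorable C(4,2)*C(4,4) = 6; P = 3/14; answer 3/14

3/14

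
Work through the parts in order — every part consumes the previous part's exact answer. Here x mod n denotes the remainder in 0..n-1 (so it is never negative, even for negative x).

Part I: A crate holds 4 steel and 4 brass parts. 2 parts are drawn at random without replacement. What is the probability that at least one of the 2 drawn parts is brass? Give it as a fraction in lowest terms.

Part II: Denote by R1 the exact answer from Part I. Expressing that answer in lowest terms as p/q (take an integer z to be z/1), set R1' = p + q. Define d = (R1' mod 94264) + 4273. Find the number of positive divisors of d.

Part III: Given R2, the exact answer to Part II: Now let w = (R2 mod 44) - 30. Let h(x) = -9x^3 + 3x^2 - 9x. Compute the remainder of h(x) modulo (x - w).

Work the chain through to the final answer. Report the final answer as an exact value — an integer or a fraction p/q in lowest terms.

Part I: total draws C(8,2) = 28; complement C(4,2) = 6; favorable 28 - 6 = 22; P = 11/14; answer 11/14
Part II: R1 = 11/14; threaded value p + q = 25; d = 4298; 4298 = 2 * 7 * 307; number of divisors = (1+1) * (1+1) * (1+1) = 8; answer 8
Part III: R2 = 8; w = -22; remainder = value at the root: -9*(-22)^3 + 3*(-22)^2 - 9*(-22)^1 = (95832) + (1452) + (198) = 97482; answer 97482

97482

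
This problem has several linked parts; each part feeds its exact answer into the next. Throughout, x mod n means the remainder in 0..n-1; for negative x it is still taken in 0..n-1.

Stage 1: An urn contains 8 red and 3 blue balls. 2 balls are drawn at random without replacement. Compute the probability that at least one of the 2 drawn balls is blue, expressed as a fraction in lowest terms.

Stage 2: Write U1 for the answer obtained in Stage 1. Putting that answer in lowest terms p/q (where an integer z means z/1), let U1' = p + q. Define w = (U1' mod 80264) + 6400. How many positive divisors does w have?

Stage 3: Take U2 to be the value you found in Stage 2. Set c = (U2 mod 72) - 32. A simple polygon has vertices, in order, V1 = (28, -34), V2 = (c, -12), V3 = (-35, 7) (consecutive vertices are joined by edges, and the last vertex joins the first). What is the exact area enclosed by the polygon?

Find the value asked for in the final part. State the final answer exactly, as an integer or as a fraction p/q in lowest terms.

373

Stage 1: total draws C(11,2) = 55; complement C(8,2) = 28; favorable 55 - 28 = 27; P = 27/55; answer 27/55
Stage 2: U1 = 27/55; threaded value p + q = 82; w = 6482; 6482 = 2 * 7 * 463; number of divisors = (1+1) * (1+1) * (1+1) = 8; answer 8
Stage 3: U2 = 8; c = -24; cross terms: (28*-12 - -24*-34)=-1152, (-24*7 - -35*-12)=-588, (-35*-34 - 28*7)=994; twice the area = |-746| = 746; area = 373; answer 373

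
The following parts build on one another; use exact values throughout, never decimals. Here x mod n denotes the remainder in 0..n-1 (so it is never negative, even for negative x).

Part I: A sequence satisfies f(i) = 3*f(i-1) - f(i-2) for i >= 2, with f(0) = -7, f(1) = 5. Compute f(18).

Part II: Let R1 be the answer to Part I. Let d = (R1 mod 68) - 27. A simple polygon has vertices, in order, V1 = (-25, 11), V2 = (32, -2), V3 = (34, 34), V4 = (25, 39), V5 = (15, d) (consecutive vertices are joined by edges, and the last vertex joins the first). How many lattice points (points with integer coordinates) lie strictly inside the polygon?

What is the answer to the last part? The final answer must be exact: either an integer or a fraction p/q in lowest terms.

Part I: f(2) = 3*(5) - 1*(-7) = 22; iterating: f(2)=22, f(3)=61, f(4)=161, f(5)=422, f(6)=1105, f(7)=2893, f(8)=7574, f(9)=19829, f(10)=51913, f(11)=135910, f(12)=355817, f(13)=931541, f(14)=2438806, f(15)=6384877, f(16)=16715825, f(17)=43762598, f(18)=114571969; answer 114571969
Part II: R1 = 114571969; d = 34; cross terms: (-25*-2 - 32*11)=-302, (32*34 - 34*-2)=1156, (34*39 - 25*34)=476, (25*34 - 15*39)=265, (15*11 - -25*34)=1015; twice the area = |2610| = 2610; area = 1305; boundary points = 1 + 2 + 1 + 5 + 1 = 10; strictly interior points = area - boundary/2 + 1 = 1301; answer 1301

1301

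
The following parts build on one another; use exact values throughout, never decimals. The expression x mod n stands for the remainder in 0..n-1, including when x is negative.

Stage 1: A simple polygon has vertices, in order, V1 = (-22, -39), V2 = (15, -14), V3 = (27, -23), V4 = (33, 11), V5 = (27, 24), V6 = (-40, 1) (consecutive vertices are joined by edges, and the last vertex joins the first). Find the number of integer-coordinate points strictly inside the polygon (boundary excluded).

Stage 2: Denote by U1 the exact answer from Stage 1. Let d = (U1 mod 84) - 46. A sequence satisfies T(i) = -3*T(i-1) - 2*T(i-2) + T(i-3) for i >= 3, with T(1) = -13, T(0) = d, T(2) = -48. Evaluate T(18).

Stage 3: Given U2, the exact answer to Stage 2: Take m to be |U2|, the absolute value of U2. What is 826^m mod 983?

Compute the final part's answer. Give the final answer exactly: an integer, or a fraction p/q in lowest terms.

437

Stage 1: cross terms: (-22*-14 - 15*-39)=893, (15*-23 - 27*-14)=33, (27*11 - 33*-23)=1056, (33*24 - 27*11)=495, (27*1 - -40*24)=987, (-40*-39 - -22*1)=1582; twice the area = |5046| = 5046; area = 2523; boundary points = 1 + 3 + 2 + 1 + 1 + 2 = 10; strictly interior points = area - boundary/2 + 1 = 2519; answer 2519
Stage 2: U1 = 2519; d = 37; T(3) = -3*(-48) - 2*(-13) + 1*(37) = 207; iterating: T(3)=207, T(4)=-538, T(5)=1152, T(6)=-2173, T(7)=3677, T(8)=-5533, T(9)=7072, T(10)=-6473, T(11)=-258, T(12)=20792, T(13)=-68333, T(14)=163157, T(15)=-332013, T(16)=601392, T(17)=-976993, T(18)=1396182; answer 1396182
Stage 3: U2 = 1396182; m = 1396182; squarings mod 983: 826^1=826, 826^2=74, 826^4=561, 826^8=161, 826^16=363, 826^32=47, 826^64=243, 826^128=69, 826^256=829, 826^512=124, 826^1024=631, 826^2048=46, 826^4096=150, 826^8192=874, 826^16384=85, 826^32768=344, 826^65536=376, 826^131072=807, 826^262144=503, 826^524288=378, 826^1048576=349; 826^1396182 = 826^2 * 826^4 * 826^16 * 826^64 * 826^128 * 826^256 * 826^1024 * 826^2048 * 826^16384 * 826^65536 * 826^262144 * 826^1048576 = 437 (mod 983); answer 437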